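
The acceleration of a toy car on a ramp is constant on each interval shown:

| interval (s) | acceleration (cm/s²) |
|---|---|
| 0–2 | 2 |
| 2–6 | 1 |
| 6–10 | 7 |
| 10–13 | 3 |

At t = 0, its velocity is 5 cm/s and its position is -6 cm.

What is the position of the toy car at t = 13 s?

296.5 cm

On each constant-a segment, Δv = aΔt and Δx = v₀Δt + ½aΔt²; chain segment to segment.
0–2 s: v starts 5 cm/s; Δx = 5·2 + ½·2·2² = 14 cm; v ends 9 cm/s.
2–6 s: v starts 9 cm/s; Δx = 9·4 + ½·1·4² = 44 cm; v ends 13 cm/s.
6–10 s: v starts 13 cm/s; Δx = 13·4 + ½·7·4² = 108 cm; v ends 41 cm/s.
10–13 s: v starts 41 cm/s; Δx = 41·3 + ½·3·3² = 136.5 cm; v ends 50 cm/s.
x(13) = -6 + Σ Δx = 296.5 cm.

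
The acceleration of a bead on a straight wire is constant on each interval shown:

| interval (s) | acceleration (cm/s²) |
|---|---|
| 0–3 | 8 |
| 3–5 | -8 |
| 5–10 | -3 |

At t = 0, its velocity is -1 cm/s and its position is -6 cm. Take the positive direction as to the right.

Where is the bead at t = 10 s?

On each constant-a segment, Δv = aΔt and Δx = v₀Δt + ½aΔt²; chain segment to segment.
0–3 s: v starts -1 cm/s; Δx = -1·3 + ½·8·3² = 33 cm; v ends 23 cm/s.
3–5 s: v starts 23 cm/s; Δx = 23·2 + ½·-8·2² = 30 cm; v ends 7 cm/s.
5–10 s: v starts 7 cm/s; Δx = 7·5 + ½·-3·5² = -2.5 cm; v ends -8 cm/s.
x(10) = -6 + Σ Δx = 54.5 cm.

54.5 cm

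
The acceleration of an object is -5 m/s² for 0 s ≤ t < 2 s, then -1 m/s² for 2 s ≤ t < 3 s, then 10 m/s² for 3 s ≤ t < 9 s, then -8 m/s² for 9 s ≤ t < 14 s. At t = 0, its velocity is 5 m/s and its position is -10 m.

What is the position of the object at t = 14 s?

On each constant-a segment, Δv = aΔt and Δx = v₀Δt + ½aΔt²; chain segment to segment.
0–2 s: v starts 5 m/s; Δx = 5·2 + ½·-5·2² = 0 m; v ends -5 m/s.
2–3 s: v starts -5 m/s; Δx = -5·1 + ½·-1·1² = -5.5 m; v ends -6 m/s.
3–9 s: v starts -6 m/s; Δx = -6·6 + ½·10·6² = 144 m; v ends 54 m/s.
9–14 s: v starts 54 m/s; Δx = 54·5 + ½·-8·5² = 170 m; v ends 14 m/s.
x(14) = -10 + Σ Δx = 298.5 m.

298.5 m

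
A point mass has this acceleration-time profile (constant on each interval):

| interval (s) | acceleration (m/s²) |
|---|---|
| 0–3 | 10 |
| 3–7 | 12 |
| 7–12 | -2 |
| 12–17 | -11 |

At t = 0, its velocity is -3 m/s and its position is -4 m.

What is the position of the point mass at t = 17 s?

On each constant-a segment, Δv = aΔt and Δx = v₀Δt + ½aΔt²; chain segment to segment.
0–3 s: v starts -3 m/s; Δx = -3·3 + ½·10·3² = 36 m; v ends 27 m/s.
3–7 s: v starts 27 m/s; Δx = 27·4 + ½·12·4² = 204 m; v ends 75 m/s.
7–12 s: v starts 75 m/s; Δx = 75·5 + ½·-2·5² = 350 m; v ends 65 m/s.
12–17 s: v starts 65 m/s; Δx = 65·5 + ½·-11·5² = 187.5 m; v ends 10 m/s.
x(17) = -4 + Σ Δx = 773.5 m.

773.5 m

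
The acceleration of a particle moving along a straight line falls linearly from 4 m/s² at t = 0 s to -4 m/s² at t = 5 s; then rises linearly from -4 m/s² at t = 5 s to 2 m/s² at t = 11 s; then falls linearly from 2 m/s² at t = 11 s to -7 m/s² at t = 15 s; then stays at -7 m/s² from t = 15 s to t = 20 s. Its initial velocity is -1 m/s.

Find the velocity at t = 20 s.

Δv equals the area under the a-t graph; then v = v₀ + Δv.
0–5 s: ½(4 + -4)(5) = 0 m/s
5–11 s: ½(-4 + 2)(6) = -6 m/s
11–15 s: ½(2 + -7)(4) = -10 m/s
15–20 s: -7 × 5 = -35 m/s
Δv = -51 m/s, so v(20) = -1 + (-51) = -52 m/s.

-52 m/s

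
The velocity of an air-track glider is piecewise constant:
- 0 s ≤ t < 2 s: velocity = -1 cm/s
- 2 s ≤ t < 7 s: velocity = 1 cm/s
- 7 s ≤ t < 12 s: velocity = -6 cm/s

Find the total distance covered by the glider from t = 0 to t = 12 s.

Total distance travelled is ∫|v| dt — sum the magnitudes of each area piece.
0–2 s: |-1| × 2 = 2 cm
2–7 s: |1| × 5 = 5 cm
7–12 s: |-6| × 5 = 30 cm
Total distance = 37 cm

37 cm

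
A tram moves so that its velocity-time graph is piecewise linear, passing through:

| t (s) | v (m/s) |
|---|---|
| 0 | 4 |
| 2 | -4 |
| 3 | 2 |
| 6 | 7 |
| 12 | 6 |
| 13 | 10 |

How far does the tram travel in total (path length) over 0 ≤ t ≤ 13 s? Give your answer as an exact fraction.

Distance (not displacement) is the total path length: add the absolute areas under v-t.
0–2 s: v = 0 at t = 1 s; triangle areas 2 + 2 = 4 m
2–3 s: v = 0 at t = 8/3 s; triangle areas 4/3 + 1/3 = 5/3 m
3–6 s: |½(2 + 7)(3)| = 13.5 m
6–12 s: |½(7 + 6)(6)| = 39 m
12–13 s: |½(6 + 10)(1)| = 8 m
Total distance = 397/6 m

397/6 m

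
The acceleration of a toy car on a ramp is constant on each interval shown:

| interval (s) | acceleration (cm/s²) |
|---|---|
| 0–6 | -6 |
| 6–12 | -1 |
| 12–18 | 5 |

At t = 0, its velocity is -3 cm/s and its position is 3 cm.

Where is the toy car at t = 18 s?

-555 cm

On each constant-a segment, Δv = aΔt and Δx = v₀Δt + ½aΔt²; chain segment to segment.
0–6 s: v starts -3 cm/s; Δx = -3·6 + ½·-6·6² = -126 cm; v ends -39 cm/s.
6–12 s: v starts -39 cm/s; Δx = -39·6 + ½·-1·6² = -252 cm; v ends -45 cm/s.
12–18 s: v starts -45 cm/s; Δx = -45·6 + ½·5·6² = -180 cm; v ends -15 cm/s.
x(18) = 3 + Σ Δx = -555 cm.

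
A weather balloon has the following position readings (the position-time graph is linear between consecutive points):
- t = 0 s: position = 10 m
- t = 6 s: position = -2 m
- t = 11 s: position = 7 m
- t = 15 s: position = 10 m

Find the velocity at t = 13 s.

0.75 m/s

Velocity is the slope of the x-t graph on 11–15 s: (10 − 7)/(15 − 11) = 0.75 m/s.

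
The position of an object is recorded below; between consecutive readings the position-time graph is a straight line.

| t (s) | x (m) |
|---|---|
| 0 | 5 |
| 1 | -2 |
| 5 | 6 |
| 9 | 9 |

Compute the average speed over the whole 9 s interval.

Average speed = (total path length)/(elapsed time); on a piecewise-linear x-t graph the path length is Σ|Δx|.
0–1 s: |Δx| = |-2 − 5| = 7 m
1–5 s: |Δx| = |6 − -2| = 8 m
5–9 s: |Δx| = |9 − 6| = 3 m
Total path = 18 m; average speed = 18/9 = 2 m/s.

2 m/s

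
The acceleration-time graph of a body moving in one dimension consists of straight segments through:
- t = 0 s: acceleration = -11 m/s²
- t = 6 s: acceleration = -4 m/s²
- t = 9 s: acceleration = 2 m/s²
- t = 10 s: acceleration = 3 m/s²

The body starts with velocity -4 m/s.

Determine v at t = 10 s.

-49.5 m/s

Δv equals the area under the a-t graph; then v = v₀ + Δv.
0–6 s: ½(-11 + -4)(6) = -45 m/s
6–9 s: ½(-4 + 2)(3) = -3 m/s
9–10 s: ½(2 + 3)(1) = 2.5 m/s
Δv = -45.5 m/s, so v(10) = -4 + (-45.5) = -49.5 m/s.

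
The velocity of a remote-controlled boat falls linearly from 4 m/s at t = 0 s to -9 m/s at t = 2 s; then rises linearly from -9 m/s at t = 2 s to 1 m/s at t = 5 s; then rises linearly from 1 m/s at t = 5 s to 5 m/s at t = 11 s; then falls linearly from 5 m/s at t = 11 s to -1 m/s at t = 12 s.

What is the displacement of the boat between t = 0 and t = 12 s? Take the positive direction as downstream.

3 m

Net displacement equals the area under the velocity-time graph (areas below the axis count negative).
0–2 s: ½(4 + -9)(2) = -5 m
2–5 s: ½(-9 + 1)(3) = -12 m
5–11 s: ½(1 + 5)(6) = 18 m
11–12 s: ½(5 + -1)(1) = 2 m
Net displacement = 3 m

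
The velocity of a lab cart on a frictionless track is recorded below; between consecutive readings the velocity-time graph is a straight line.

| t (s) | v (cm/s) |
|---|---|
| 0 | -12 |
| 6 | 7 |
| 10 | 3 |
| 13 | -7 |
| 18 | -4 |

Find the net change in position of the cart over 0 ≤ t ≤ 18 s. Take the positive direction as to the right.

-28.5 cm

Net displacement equals the area under the velocity-time graph (areas below the axis count negative).
0–6 s: ½(-12 + 7)(6) = -15 cm
6–10 s: ½(7 + 3)(4) = 20 cm
10–13 s: ½(3 + -7)(3) = -6 cm
13–18 s: ½(-7 + -4)(5) = -27.5 cm
Net displacement = -28.5 cm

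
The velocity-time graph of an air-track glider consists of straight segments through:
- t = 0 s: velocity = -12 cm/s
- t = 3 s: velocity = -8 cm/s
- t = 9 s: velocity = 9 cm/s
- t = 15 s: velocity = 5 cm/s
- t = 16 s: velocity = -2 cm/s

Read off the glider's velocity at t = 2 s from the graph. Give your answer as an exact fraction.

On 0–3 s the graph is linear from -12 to -8 cm/s: v(2) = -12 + (-8 − -12)·(2 − 0)/(3 − 0) = -28/3 cm/s.

-28/3 cm/s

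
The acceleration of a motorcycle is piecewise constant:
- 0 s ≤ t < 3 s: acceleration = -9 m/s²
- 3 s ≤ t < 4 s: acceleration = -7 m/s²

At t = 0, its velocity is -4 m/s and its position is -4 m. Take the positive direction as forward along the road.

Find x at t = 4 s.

-91 m

On each constant-a segment, Δv = aΔt and Δx = v₀Δt + ½aΔt²; chain segment to segment.
0–3 s: v starts -4 m/s; Δx = -4·3 + ½·-9·3² = -52.5 m; v ends -31 m/s.
3–4 s: v starts -31 m/s; Δx = -31·1 + ½·-7·1² = -34.5 m; v ends -38 m/s.
x(4) = -4 + Σ Δx = -91 m.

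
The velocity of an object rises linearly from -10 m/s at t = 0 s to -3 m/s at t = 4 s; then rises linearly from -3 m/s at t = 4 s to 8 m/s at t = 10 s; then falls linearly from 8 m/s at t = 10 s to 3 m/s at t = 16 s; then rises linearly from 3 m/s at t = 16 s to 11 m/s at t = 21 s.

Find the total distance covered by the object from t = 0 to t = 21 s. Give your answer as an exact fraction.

1253/11 m

Distance (not displacement) is the total path length: add the absolute areas under v-t.
0–4 s: |½(-10 + -3)(4)| = 26 m
4–10 s: v = 0 at t = 62/11 s; triangle areas 27/11 + 192/11 = 219/11 m
10–16 s: |½(8 + 3)(6)| = 33 m
16–21 s: |½(3 + 11)(5)| = 35 m
Total distance = 1253/11 m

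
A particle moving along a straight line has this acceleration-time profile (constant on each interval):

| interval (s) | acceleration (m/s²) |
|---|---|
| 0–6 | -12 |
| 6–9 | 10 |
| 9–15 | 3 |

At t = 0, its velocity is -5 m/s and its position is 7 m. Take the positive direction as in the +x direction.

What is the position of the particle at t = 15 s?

-653 m

On each constant-a segment, Δv = aΔt and Δx = v₀Δt + ½aΔt²; chain segment to segment.
0–6 s: v starts -5 m/s; Δx = -5·6 + ½·-12·6² = -246 m; v ends -77 m/s.
6–9 s: v starts -77 m/s; Δx = -77·3 + ½·10·3² = -186 m; v ends -47 m/s.
9–15 s: v starts -47 m/s; Δx = -47·6 + ½·3·6² = -228 m; v ends -29 m/s.
x(15) = 7 + Σ Δx = -653 m.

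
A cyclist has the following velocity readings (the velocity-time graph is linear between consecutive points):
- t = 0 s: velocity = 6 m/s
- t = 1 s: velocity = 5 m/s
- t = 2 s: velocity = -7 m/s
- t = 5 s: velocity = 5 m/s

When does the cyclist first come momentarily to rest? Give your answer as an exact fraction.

v changes sign on 1–2 s (from 5 to -7); the graph is linear there, so v = 0 at t = 1 + (-5)·(2 − 1)/(-7 − 5) = 17/12 s.

t = 17/12 s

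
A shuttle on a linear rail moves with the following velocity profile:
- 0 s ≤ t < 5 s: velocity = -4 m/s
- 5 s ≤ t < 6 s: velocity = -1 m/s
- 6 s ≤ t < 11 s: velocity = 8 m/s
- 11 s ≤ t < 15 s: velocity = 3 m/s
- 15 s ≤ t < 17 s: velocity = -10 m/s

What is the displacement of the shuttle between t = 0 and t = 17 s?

11 m

Displacement is the signed area under the v-t curve.
0–5 s: -4 × 5 = -20 m
5–6 s: -1 × 1 = -1 m
6–11 s: 8 × 5 = 40 m
11–15 s: 3 × 4 = 12 m
15–17 s: -10 × 2 = -20 m
Net displacement = 11 m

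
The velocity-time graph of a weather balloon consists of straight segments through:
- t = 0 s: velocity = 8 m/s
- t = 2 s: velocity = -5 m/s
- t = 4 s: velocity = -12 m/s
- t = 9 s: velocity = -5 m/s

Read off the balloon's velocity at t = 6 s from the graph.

On 4–9 s the graph is linear from -12 to -5 m/s: v(6) = -12 + (-5 − -12)·(6 − 4)/(9 − 4) = -9.2 m/s.

-9.2 m/s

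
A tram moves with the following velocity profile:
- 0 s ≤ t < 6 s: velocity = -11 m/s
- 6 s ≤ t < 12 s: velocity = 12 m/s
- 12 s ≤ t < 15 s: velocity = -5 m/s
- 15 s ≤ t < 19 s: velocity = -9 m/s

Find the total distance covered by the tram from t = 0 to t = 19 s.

189 m

Total distance travelled is ∫|v| dt — sum the magnitudes of each area piece.
0–6 s: |-11| × 6 = 66 m
6–12 s: |12| × 6 = 72 m
12–15 s: |-5| × 3 = 15 m
15–19 s: |-9| × 4 = 36 m
Total distance = 189 m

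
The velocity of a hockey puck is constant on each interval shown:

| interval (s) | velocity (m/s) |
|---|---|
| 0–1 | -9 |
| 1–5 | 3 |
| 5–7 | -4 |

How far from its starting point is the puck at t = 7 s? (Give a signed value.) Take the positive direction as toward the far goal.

Net displacement equals the area under the velocity-time graph (areas below the axis count negative).
0–1 s: -9 × 1 = -9 m
1–5 s: 3 × 4 = 12 m
5–7 s: -4 × 2 = -8 m
Net displacement = -5 m

-5 m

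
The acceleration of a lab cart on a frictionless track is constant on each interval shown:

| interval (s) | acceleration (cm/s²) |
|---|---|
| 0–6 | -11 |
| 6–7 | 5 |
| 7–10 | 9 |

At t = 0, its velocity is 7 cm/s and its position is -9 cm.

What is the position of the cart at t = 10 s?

On each constant-a segment, Δv = aΔt and Δx = v₀Δt + ½aΔt²; chain segment to segment.
0–6 s: v starts 7 cm/s; Δx = 7·6 + ½·-11·6² = -156 cm; v ends -59 cm/s.
6–7 s: v starts -59 cm/s; Δx = -59·1 + ½·5·1² = -56.5 cm; v ends -54 cm/s.
7–10 s: v starts -54 cm/s; Δx = -54·3 + ½·9·3² = -121.5 cm; v ends -27 cm/s.
x(10) = -9 + Σ Δx = -343 cm.

-343 cm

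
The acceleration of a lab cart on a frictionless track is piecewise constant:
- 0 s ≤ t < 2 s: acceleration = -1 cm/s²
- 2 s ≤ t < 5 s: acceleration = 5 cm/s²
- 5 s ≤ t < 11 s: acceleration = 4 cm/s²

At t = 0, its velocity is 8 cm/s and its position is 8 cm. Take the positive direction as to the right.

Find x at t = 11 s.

260.5 cm

On each constant-a segment, Δv = aΔt and Δx = v₀Δt + ½aΔt²; chain segment to segment.
0–2 s: v starts 8 cm/s; Δx = 8·2 + ½·-1·2² = 14 cm; v ends 6 cm/s.
2–5 s: v starts 6 cm/s; Δx = 6·3 + ½·5·3² = 40.5 cm; v ends 21 cm/s.
5–11 s: v starts 21 cm/s; Δx = 21·6 + ½·4·6² = 198 cm; v ends 45 cm/s.
x(11) = 8 + Σ Δx = 260.5 cm.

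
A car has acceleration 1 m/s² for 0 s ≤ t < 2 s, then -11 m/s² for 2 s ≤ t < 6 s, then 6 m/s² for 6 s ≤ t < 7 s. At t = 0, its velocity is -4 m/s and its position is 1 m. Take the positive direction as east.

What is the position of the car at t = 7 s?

On each constant-a segment, Δv = aΔt and Δx = v₀Δt + ½aΔt²; chain segment to segment.
0–2 s: v starts -4 m/s; Δx = -4·2 + ½·1·2² = -6 m; v ends -2 m/s.
2–6 s: v starts -2 m/s; Δx = -2·4 + ½·-11·4² = -96 m; v ends -46 m/s.
6–7 s: v starts -46 m/s; Δx = -46·1 + ½·6·1² = -43 m; v ends -40 m/s.
x(7) = 1 + Σ Δx = -144 m.

-144 m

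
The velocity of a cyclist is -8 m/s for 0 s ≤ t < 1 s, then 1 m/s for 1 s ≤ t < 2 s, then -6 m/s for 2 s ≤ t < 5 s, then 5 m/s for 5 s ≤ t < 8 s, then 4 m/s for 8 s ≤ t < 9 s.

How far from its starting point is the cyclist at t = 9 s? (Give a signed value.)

-6 m

Displacement is the signed area under the v-t curve.
0–1 s: -8 × 1 = -8 m
1–2 s: 1 × 1 = 1 m
2–5 s: -6 × 3 = -18 m
5–8 s: 5 × 3 = 15 m
8–9 s: 4 × 1 = 4 m
Net displacement = -6 m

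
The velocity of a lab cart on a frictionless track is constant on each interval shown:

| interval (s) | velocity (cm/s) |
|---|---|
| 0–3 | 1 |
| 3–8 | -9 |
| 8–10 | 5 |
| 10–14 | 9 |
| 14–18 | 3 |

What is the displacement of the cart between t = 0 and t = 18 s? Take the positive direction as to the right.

16 cm

Displacement is the signed area under the v-t curve.
0–3 s: 1 × 3 = 3 cm
3–8 s: -9 × 5 = -45 cm
8–10 s: 5 × 2 = 10 cm
10–14 s: 9 × 4 = 36 cm
14–18 s: 3 × 4 = 12 cm
Net displacement = 16 cm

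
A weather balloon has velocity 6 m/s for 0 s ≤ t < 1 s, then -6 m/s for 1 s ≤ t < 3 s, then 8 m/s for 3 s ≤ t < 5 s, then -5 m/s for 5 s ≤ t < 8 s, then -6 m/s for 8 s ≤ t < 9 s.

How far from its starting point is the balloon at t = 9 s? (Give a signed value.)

-11 m

Net displacement equals the area under the velocity-time graph (areas below the axis count negative).
0–1 s: 6 × 1 = 6 m
1–3 s: -6 × 2 = -12 m
3–5 s: 8 × 2 = 16 m
5–8 s: -5 × 3 = -15 m
8–9 s: -6 × 1 = -6 m
Net displacement = -11 m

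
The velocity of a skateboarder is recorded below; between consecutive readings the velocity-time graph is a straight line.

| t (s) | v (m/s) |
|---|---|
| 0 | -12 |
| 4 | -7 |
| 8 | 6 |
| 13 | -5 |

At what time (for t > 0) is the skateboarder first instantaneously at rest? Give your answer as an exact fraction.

t = 80/13 s

v changes sign on 4–8 s (from -7 to 6); the graph is linear there, so v = 0 at t = 4 + (7)·(8 − 4)/(6 − -7) = 80/13 s.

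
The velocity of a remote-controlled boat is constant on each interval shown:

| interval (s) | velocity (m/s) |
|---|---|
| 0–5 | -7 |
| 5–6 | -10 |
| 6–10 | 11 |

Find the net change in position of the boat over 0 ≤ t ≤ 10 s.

-1 m

Net displacement equals the area under the velocity-time graph (areas below the axis count negative).
0–5 s: -7 × 5 = -35 m
5–6 s: -10 × 1 = -10 m
6–10 s: 11 × 4 = 44 m
Net displacement = -1 m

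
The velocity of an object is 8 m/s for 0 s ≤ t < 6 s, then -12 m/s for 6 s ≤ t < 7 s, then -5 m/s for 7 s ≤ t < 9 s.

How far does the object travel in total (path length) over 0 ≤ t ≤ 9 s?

70 m

Total distance travelled is ∫|v| dt — sum the magnitudes of each area piece.
0–6 s: |8| × 6 = 48 m
6–7 s: |-12| × 1 = 12 m
7–9 s: |-5| × 2 = 10 m
Total distance = 70 m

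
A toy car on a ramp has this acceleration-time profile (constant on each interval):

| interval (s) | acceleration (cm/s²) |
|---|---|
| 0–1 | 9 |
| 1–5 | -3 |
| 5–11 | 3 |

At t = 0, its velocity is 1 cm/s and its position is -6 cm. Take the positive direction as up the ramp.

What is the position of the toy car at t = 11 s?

On each constant-a segment, Δv = aΔt and Δx = v₀Δt + ½aΔt²; chain segment to segment.
0–1 s: v starts 1 cm/s; Δx = 1·1 + ½·9·1² = 5.5 cm; v ends 10 cm/s.
1–5 s: v starts 10 cm/s; Δx = 10·4 + ½·-3·4² = 16 cm; v ends -2 cm/s.
5–11 s: v starts -2 cm/s; Δx = -2·6 + ½·3·6² = 42 cm; v ends 16 cm/s.
x(11) = -6 + Σ Δx = 57.5 cm.

57.5 cm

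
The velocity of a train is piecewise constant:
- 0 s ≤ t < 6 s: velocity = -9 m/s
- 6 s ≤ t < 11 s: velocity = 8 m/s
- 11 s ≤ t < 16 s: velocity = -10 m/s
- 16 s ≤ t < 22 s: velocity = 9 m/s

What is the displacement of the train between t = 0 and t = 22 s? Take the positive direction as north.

Displacement is the signed area under the v-t curve.
0–6 s: -9 × 6 = -54 m
6–11 s: 8 × 5 = 40 m
11–16 s: -10 × 5 = -50 m
16–22 s: 9 × 6 = 54 m
Net displacement = -10 m

-10 m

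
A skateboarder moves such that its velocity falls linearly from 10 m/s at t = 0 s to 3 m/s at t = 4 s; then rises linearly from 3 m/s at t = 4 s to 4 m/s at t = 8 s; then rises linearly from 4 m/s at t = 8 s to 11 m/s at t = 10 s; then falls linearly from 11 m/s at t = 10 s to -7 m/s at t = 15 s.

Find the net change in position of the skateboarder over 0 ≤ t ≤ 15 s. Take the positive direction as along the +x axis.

Displacement is the signed area under the v-t curve.
0–4 s: ½(10 + 3)(4) = 26 m
4–8 s: ½(3 + 4)(4) = 14 m
8–10 s: ½(4 + 11)(2) = 15 m
10–15 s: ½(11 + -7)(5) = 10 m
Net displacement = 65 m

65 m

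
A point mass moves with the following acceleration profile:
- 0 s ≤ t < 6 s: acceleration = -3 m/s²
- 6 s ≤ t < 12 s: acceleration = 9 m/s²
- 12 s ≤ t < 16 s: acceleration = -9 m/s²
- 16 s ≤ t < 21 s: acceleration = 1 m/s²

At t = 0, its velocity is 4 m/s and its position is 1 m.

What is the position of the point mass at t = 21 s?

On each constant-a segment, Δv = aΔt and Δx = v₀Δt + ½aΔt²; chain segment to segment.
0–6 s: v starts 4 m/s; Δx = 4·6 + ½·-3·6² = -30 m; v ends -14 m/s.
6–12 s: v starts -14 m/s; Δx = -14·6 + ½·9·6² = 78 m; v ends 40 m/s.
12–16 s: v starts 40 m/s; Δx = 40·4 + ½·-9·4² = 88 m; v ends 4 m/s.
16–21 s: v starts 4 m/s; Δx = 4·5 + ½·1·5² = 32.5 m; v ends 9 m/s.
x(21) = 1 + Σ Δx = 169.5 m.

169.5 m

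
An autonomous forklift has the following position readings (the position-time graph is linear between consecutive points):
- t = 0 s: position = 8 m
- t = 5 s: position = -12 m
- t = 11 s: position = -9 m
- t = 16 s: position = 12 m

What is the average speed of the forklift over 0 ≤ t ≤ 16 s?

Average speed = (total path length)/(elapsed time); on a piecewise-linear x-t graph the path length is Σ|Δx|.
0–5 s: |Δx| = |-12 − 8| = 20 m
5–11 s: |Δx| = |-9 − -12| = 3 m
11–16 s: |Δx| = |12 − -9| = 21 m
Total path = 44 m; average speed = 44/16 = 2.75 m/s.

2.75 m/s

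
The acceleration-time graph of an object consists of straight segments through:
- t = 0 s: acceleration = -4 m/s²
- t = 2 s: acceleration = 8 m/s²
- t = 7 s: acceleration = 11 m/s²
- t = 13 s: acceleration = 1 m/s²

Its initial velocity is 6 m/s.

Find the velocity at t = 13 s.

Δv equals the area under the a-t graph; then v = v₀ + Δv.
0–2 s: ½(-4 + 8)(2) = 4 m/s
2–7 s: ½(8 + 11)(5) = 47.5 m/s
7–13 s: ½(11 + 1)(6) = 36 m/s
Δv = 87.5 m/s, so v(13) = 6 + (87.5) = 93.5 m/s.

93.5 m/s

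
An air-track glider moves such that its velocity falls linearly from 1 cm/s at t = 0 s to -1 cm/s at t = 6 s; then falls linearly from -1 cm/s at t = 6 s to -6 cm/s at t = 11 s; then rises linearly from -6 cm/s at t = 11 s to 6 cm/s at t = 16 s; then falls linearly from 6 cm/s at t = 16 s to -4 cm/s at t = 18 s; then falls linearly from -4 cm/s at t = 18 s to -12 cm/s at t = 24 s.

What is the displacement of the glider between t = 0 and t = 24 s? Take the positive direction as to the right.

-63.5 cm

Displacement is the signed area under the v-t curve.
0–6 s: ½(1 + -1)(6) = 0 cm
6–11 s: ½(-1 + -6)(5) = -17.5 cm
11–16 s: ½(-6 + 6)(5) = 0 cm
16–18 s: ½(6 + -4)(2) = 2 cm
18–24 s: ½(-4 + -12)(6) = -48 cm
Net displacement = -63.5 cm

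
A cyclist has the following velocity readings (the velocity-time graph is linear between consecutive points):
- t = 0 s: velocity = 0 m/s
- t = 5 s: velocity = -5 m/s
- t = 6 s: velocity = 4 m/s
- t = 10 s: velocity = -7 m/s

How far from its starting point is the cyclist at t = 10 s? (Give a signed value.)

-19 m

Displacement is the signed area under the v-t curve.
0–5 s: ½(0 + -5)(5) = -12.5 m
5–6 s: ½(-5 + 4)(1) = -0.5 m
6–10 s: ½(4 + -7)(4) = -6 m
Net displacement = -19 m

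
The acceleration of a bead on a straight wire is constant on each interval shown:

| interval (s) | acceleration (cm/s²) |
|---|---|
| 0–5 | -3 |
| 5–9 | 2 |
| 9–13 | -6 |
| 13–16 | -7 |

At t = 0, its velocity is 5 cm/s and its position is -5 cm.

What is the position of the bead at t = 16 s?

On each constant-a segment, Δv = aΔt and Δx = v₀Δt + ½aΔt²; chain segment to segment.
0–5 s: v starts 5 cm/s; Δx = 5·5 + ½·-3·5² = -12.5 cm; v ends -10 cm/s.
5–9 s: v starts -10 cm/s; Δx = -10·4 + ½·2·4² = -24 cm; v ends -2 cm/s.
9–13 s: v starts -2 cm/s; Δx = -2·4 + ½·-6·4² = -56 cm; v ends -26 cm/s.
13–16 s: v starts -26 cm/s; Δx = -26·3 + ½·-7·3² = -109.5 cm; v ends -47 cm/s.
x(16) = -5 + Σ Δx = -207 cm.

-207 cm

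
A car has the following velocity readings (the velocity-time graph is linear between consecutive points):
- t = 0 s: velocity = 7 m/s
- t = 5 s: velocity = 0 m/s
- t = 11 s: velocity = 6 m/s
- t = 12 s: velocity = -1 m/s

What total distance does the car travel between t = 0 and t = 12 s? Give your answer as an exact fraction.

267/7 m

Total distance travelled is ∫|v| dt — sum the magnitudes of each area piece.
0–5 s: |½(7 + 0)(5)| = 17.5 m
5–11 s: |½(0 + 6)(6)| = 18 m
11–12 s: v = 0 at t = 83/7 s; triangle areas 18/7 + 1/14 = 37/14 m
Total distance = 267/7 m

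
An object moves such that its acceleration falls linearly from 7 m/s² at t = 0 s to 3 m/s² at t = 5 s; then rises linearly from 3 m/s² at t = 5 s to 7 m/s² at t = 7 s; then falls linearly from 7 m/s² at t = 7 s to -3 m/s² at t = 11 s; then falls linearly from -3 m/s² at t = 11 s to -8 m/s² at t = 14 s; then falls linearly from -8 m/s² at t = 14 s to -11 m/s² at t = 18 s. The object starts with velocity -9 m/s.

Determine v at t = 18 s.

-20.5 m/s

Δv equals the area under the a-t graph; then v = v₀ + Δv.
0–5 s: ½(7 + 3)(5) = 25 m/s
5–7 s: ½(3 + 7)(2) = 10 m/s
7–11 s: ½(7 + -3)(4) = 8 m/s
11–14 s: ½(-3 + -8)(3) = -16.5 m/s
14–18 s: ½(-8 + -11)(4) = -38 m/s
Δv = -11.5 m/s, so v(18) = -9 + (-11.5) = -20.5 m/s.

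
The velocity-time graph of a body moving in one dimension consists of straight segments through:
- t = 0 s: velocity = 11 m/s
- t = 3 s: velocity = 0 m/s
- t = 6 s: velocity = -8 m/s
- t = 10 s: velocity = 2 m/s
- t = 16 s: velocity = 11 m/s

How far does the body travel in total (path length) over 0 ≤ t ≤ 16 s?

81.1 m

Distance (not displacement) is the total path length: add the absolute areas under v-t.
0–3 s: |½(11 + 0)(3)| = 16.5 m
3–6 s: |½(0 + -8)(3)| = 12 m
6–10 s: v = 0 at t = 9.2 s; triangle areas 12.8 + 0.8 = 13.6 m
10–16 s: |½(2 + 11)(6)| = 39 m
Total distance = 81.1 m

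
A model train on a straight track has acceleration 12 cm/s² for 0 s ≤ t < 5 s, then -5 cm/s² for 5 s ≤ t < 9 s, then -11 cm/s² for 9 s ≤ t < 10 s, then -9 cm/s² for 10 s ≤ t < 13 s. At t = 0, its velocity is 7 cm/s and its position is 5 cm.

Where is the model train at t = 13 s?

On each constant-a segment, Δv = aΔt and Δx = v₀Δt + ½aΔt²; chain segment to segment.
0–5 s: v starts 7 cm/s; Δx = 7·5 + ½·12·5² = 185 cm; v ends 67 cm/s.
5–9 s: v starts 67 cm/s; Δx = 67·4 + ½·-5·4² = 228 cm; v ends 47 cm/s.
9–10 s: v starts 47 cm/s; Δx = 47·1 + ½·-11·1² = 41.5 cm; v ends 36 cm/s.
10–13 s: v starts 36 cm/s; Δx = 36·3 + ½·-9·3² = 67.5 cm; v ends 9 cm/s.
x(13) = 5 + Σ Δx = 527 cm.

527 cm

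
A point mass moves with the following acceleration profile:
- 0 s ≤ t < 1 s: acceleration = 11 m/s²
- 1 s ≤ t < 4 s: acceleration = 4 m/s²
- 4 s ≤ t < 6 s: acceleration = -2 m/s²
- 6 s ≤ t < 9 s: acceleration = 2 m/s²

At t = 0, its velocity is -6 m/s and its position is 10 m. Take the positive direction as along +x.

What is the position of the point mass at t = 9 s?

On each constant-a segment, Δv = aΔt and Δx = v₀Δt + ½aΔt²; chain segment to segment.
0–1 s: v starts -6 m/s; Δx = -6·1 + ½·11·1² = -0.5 m; v ends 5 m/s.
1–4 s: v starts 5 m/s; Δx = 5·3 + ½·4·3² = 33 m; v ends 17 m/s.
4–6 s: v starts 17 m/s; Δx = 17·2 + ½·-2·2² = 30 m; v ends 13 m/s.
6–9 s: v starts 13 m/s; Δx = 13·3 + ½·2·3² = 48 m; v ends 19 m/s.
x(9) = 10 + Σ Δx = 120.5 m.

120.5 m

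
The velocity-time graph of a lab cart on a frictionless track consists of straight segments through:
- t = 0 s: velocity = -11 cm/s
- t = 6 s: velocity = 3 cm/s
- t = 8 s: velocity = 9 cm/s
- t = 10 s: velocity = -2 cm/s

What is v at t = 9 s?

On 8–10 s the graph is linear from 9 to -2 cm/s: v(9) = 9 + (-2 − 9)·(9 − 8)/(10 − 8) = 3.5 cm/s.

3.5 cm/s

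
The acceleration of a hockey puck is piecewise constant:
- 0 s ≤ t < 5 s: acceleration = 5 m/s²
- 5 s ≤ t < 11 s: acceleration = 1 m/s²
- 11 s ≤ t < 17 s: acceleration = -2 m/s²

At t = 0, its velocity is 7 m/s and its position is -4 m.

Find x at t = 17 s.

495.5 m

On each constant-a segment, Δv = aΔt and Δx = v₀Δt + ½aΔt²; chain segment to segment.
0–5 s: v starts 7 m/s; Δx = 7·5 + ½·5·5² = 97.5 m; v ends 32 m/s.
5–11 s: v starts 32 m/s; Δx = 32·6 + ½·1·6² = 210 m; v ends 38 m/s.
11–17 s: v starts 38 m/s; Δx = 38·6 + ½·-2·6² = 192 m; v ends 26 m/s.
x(17) = -4 + Σ Δx = 495.5 m.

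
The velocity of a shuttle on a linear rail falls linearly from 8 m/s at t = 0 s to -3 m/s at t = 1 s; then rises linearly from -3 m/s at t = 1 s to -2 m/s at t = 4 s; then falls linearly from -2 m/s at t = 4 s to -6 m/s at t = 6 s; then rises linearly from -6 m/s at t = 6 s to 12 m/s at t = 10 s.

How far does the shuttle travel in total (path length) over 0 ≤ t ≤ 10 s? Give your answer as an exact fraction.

427/11 m

Total distance travelled is ∫|v| dt — sum the magnitudes of each area piece.
0–1 s: v = 0 at t = 8/11 s; triangle areas 32/11 + 9/22 = 73/22 m
1–4 s: |½(-3 + -2)(3)| = 7.5 m
4–6 s: |½(-2 + -6)(2)| = 8 m
6–10 s: v = 0 at t = 22/3 s; triangle areas 4 + 16 = 20 m
Total distance = 427/11 m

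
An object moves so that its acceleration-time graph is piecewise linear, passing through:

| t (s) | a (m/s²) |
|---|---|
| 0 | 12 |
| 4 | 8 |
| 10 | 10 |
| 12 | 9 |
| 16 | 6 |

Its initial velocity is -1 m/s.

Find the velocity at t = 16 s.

142 m/s

Δv equals the area under the a-t graph; then v = v₀ + Δv.
0–4 s: ½(12 + 8)(4) = 40 m/s
4–10 s: ½(8 + 10)(6) = 54 m/s
10–12 s: ½(10 + 9)(2) = 19 m/s
12–16 s: ½(9 + 6)(4) = 30 m/s
Δv = 143 m/s, so v(16) = -1 + (143) = 142 m/s.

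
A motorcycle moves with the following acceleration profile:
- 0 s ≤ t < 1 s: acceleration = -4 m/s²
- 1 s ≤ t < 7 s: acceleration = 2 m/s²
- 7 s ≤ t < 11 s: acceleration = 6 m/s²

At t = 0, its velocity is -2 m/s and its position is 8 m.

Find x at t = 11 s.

76 m

On each constant-a segment, Δv = aΔt and Δx = v₀Δt + ½aΔt²; chain segment to segment.
0–1 s: v starts -2 m/s; Δx = -2·1 + ½·-4·1² = -4 m; v ends -6 m/s.
1–7 s: v starts -6 m/s; Δx = -6·6 + ½·2·6² = 0 m; v ends 6 m/s.
7–11 s: v starts 6 m/s; Δx = 6·4 + ½·6·4² = 72 m; v ends 30 m/s.
x(11) = 8 + Σ Δx = 76 m.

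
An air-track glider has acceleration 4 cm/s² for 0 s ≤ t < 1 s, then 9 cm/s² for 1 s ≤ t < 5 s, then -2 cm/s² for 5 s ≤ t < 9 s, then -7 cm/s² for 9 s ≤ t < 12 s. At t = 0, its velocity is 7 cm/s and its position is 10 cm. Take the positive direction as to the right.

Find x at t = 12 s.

On each constant-a segment, Δv = aΔt and Δx = v₀Δt + ½aΔt²; chain segment to segment.
0–1 s: v starts 7 cm/s; Δx = 7·1 + ½·4·1² = 9 cm; v ends 11 cm/s.
1–5 s: v starts 11 cm/s; Δx = 11·4 + ½·9·4² = 116 cm; v ends 47 cm/s.
5–9 s: v starts 47 cm/s; Δx = 47·4 + ½·-2·4² = 172 cm; v ends 39 cm/s.
9–12 s: v starts 39 cm/s; Δx = 39·3 + ½·-7·3² = 85.5 cm; v ends 18 cm/s.
x(12) = 10 + Σ Δx = 392.5 cm.

392.5 cm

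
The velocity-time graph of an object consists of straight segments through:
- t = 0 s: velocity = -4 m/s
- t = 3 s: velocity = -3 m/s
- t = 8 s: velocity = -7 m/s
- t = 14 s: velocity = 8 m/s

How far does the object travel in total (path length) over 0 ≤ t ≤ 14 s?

Distance (not displacement) is the total path length: add the absolute areas under v-t.
0–3 s: |½(-4 + -3)(3)| = 10.5 m
3–8 s: |½(-3 + -7)(5)| = 25 m
8–14 s: v = 0 at t = 10.8 s; triangle areas 9.8 + 12.8 = 22.6 m
Total distance = 58.1 m

58.1 m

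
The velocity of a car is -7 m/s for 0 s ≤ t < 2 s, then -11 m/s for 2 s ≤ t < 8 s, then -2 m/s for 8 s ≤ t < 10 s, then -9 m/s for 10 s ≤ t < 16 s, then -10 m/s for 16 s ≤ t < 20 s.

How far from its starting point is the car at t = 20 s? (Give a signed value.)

-178 m

Displacement is the signed area under the v-t curve.
0–2 s: -7 × 2 = -14 m
2–8 s: -11 × 6 = -66 m
8–10 s: -2 × 2 = -4 m
10–16 s: -9 × 6 = -54 m
16–20 s: -10 × 4 = -40 m
Net displacement = -178 m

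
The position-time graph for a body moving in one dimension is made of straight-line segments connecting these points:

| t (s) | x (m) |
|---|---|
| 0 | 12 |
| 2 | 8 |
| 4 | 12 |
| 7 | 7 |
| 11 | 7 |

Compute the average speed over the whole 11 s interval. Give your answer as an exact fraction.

Average speed = (total path length)/(elapsed time); on a piecewise-linear x-t graph the path length is Σ|Δx|.
0–2 s: |Δx| = |8 − 12| = 4 m
2–4 s: |Δx| = |12 − 8| = 4 m
4–7 s: |Δx| = |7 − 12| = 5 m
7–11 s: |Δx| = |7 − 7| = 0 m
Total path = 13 m; average speed = 13/11 = 13/11 m/s.

13/11 m/s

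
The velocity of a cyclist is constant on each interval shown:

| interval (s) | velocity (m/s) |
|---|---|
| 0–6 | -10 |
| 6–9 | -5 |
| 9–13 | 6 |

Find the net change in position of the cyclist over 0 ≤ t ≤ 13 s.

Displacement is the signed area under the v-t curve.
0–6 s: -10 × 6 = -60 m
6–9 s: -5 × 3 = -15 m
9–13 s: 6 × 4 = 24 m
Net displacement = -51 m

-51 m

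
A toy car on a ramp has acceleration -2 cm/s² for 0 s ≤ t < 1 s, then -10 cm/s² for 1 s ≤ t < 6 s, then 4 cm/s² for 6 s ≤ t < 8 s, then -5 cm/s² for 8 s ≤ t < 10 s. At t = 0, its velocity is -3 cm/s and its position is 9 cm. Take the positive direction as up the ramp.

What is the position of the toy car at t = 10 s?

-351 cm

On each constant-a segment, Δv = aΔt and Δx = v₀Δt + ½aΔt²; chain segment to segment.
0–1 s: v starts -3 cm/s; Δx = -3·1 + ½·-2·1² = -4 cm; v ends -5 cm/s.
1–6 s: v starts -5 cm/s; Δx = -5·5 + ½·-10·5² = -150 cm; v ends -55 cm/s.
6–8 s: v starts -55 cm/s; Δx = -55·2 + ½·4·2² = -102 cm; v ends -47 cm/s.
8–10 s: v starts -47 cm/s; Δx = -47·2 + ½·-5·2² = -104 cm; v ends -57 cm/s.
x(10) = 9 + Σ Δx = -351 cm.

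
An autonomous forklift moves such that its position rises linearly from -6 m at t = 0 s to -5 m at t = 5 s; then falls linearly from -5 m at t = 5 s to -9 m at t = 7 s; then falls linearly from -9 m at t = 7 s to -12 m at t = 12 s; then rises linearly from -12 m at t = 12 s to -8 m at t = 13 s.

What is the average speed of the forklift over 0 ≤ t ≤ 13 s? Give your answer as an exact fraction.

Average speed = (total path length)/(elapsed time); on a piecewise-linear x-t graph the path length is Σ|Δx|.
0–5 s: |Δx| = |-5 − -6| = 1 m
5–7 s: |Δx| = |-9 − -5| = 4 m
7–12 s: |Δx| = |-12 − -9| = 3 m
12–13 s: |Δx| = |-8 − -12| = 4 m
Total path = 12 m; average speed = 12/13 = 12/13 m/s.

12/13 m/s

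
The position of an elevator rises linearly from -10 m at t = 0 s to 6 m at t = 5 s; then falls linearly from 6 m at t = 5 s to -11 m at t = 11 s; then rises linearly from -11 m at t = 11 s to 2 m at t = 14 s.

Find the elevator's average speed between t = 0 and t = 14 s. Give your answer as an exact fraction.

23/7 m/s

Average speed = (total path length)/(elapsed time); on a piecewise-linear x-t graph the path length is Σ|Δx|.
0–5 s: |Δx| = |6 − -10| = 16 m
5–11 s: |Δx| = |-11 − 6| = 17 m
11–14 s: |Δx| = |2 − -11| = 13 m
Total path = 46 m; average speed = 46/14 = 23/7 m/s.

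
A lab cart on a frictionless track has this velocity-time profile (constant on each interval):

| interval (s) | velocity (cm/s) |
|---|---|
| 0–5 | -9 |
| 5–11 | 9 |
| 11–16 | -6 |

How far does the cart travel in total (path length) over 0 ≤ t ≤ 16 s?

129 cm

Total distance travelled is ∫|v| dt — sum the magnitudes of each area piece.
0–5 s: |-9| × 5 = 45 cm
5–11 s: |9| × 6 = 54 cm
11–16 s: |-6| × 5 = 30 cm
Total distance = 129 cm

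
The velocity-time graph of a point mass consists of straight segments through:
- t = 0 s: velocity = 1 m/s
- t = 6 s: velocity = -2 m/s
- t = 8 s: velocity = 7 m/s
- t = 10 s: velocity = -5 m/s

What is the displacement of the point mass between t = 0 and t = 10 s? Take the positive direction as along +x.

Displacement is the signed area under the v-t curve.
0–6 s: ½(1 + -2)(6) = -3 m
6–8 s: ½(-2 + 7)(2) = 5 m
8–10 s: ½(7 + -5)(2) = 2 m
Net displacement = 4 m

4 m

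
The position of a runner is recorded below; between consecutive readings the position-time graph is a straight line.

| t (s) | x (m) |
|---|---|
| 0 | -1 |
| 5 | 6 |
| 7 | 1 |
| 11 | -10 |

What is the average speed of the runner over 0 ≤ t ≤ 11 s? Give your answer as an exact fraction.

Average speed = (total path length)/(elapsed time); on a piecewise-linear x-t graph the path length is Σ|Δx|.
0–5 s: |Δx| = |6 − -1| = 7 m
5–7 s: |Δx| = |1 − 6| = 5 m
7–11 s: |Δx| = |-10 − 1| = 11 m
Total path = 23 m; average speed = 23/11 = 23/11 m/s.

23/11 m/s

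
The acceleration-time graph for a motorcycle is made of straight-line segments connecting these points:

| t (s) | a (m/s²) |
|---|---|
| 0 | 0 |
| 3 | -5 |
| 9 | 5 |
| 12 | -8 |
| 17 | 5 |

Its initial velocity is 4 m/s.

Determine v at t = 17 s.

Δv equals the area under the a-t graph; then v = v₀ + Δv.
0–3 s: ½(0 + -5)(3) = -7.5 m/s
3–9 s: ½(-5 + 5)(6) = 0 m/s
9–12 s: ½(5 + -8)(3) = -4.5 m/s
12–17 s: ½(-8 + 5)(5) = -7.5 m/s
Δv = -19.5 m/s, so v(17) = 4 + (-19.5) = -15.5 m/s.

-15.5 m/s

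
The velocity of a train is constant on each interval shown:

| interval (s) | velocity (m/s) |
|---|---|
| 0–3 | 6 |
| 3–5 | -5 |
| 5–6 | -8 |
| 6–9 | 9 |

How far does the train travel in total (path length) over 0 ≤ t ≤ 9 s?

Total distance travelled is ∫|v| dt — sum the magnitudes of each area piece.
0–3 s: |6| × 3 = 18 m
3–5 s: |-5| × 2 = 10 m
5–6 s: |-8| × 1 = 8 m
6–9 s: |9| × 3 = 27 m
Total distance = 63 m

63 m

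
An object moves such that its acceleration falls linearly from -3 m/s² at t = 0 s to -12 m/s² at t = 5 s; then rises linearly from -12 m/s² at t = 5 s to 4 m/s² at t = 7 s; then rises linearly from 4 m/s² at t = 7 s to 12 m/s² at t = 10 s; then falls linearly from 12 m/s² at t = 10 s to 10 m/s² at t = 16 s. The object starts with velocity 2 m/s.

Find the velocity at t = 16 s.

Δv equals the area under the a-t graph; then v = v₀ + Δv.
0–5 s: ½(-3 + -12)(5) = -37.5 m/s
5–7 s: ½(-12 + 4)(2) = -8 m/s
7–10 s: ½(4 + 12)(3) = 24 m/s
10–16 s: ½(12 + 10)(6) = 66 m/s
Δv = 44.5 m/s, so v(16) = 2 + (44.5) = 46.5 m/s.

46.5 m/s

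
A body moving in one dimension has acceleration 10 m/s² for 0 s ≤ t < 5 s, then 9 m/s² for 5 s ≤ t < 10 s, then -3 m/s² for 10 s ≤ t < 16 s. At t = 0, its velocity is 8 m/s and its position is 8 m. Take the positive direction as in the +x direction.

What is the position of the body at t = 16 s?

1139.5 m

On each constant-a segment, Δv = aΔt and Δx = v₀Δt + ½aΔt²; chain segment to segment.
0–5 s: v starts 8 m/s; Δx = 8·5 + ½·10·5² = 165 m; v ends 58 m/s.
5–10 s: v starts 58 m/s; Δx = 58·5 + ½·9·5² = 402.5 m; v ends 103 m/s.
10–16 s: v starts 103 m/s; Δx = 103·6 + ½·-3·6² = 564 m; v ends 85 m/s.
x(16) = 8 + Σ Δx = 1139.5 m.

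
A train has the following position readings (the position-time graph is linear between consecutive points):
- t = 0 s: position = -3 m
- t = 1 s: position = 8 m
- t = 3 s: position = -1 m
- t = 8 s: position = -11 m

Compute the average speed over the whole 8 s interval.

Average speed = (total path length)/(elapsed time); on a piecewise-linear x-t graph the path length is Σ|Δx|.
0–1 s: |Δx| = |8 − -3| = 11 m
1–3 s: |Δx| = |-1 − 8| = 9 m
3–8 s: |Δx| = |-11 − -1| = 10 m
Total path = 30 m; average speed = 30/8 = 3.75 m/s.

3.75 m/s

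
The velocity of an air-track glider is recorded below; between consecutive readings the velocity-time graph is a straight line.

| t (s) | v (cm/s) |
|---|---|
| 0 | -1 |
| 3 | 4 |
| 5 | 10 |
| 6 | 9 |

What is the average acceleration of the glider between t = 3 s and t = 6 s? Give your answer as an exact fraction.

5/3 cm/s²

Average acceleration = Δv/Δt = (9 − 4)/(6 − 3) = 5/3 cm/s².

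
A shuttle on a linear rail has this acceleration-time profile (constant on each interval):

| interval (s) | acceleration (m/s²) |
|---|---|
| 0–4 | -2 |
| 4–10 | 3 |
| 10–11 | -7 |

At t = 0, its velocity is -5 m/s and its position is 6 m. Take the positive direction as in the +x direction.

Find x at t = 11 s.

On each constant-a segment, Δv = aΔt and Δx = v₀Δt + ½aΔt²; chain segment to segment.
0–4 s: v starts -5 m/s; Δx = -5·4 + ½·-2·4² = -36 m; v ends -13 m/s.
4–10 s: v starts -13 m/s; Δx = -13·6 + ½·3·6² = -24 m; v ends 5 m/s.
10–11 s: v starts 5 m/s; Δx = 5·1 + ½·-7·1² = 1.5 m; v ends -2 m/s.
x(11) = 6 + Σ Δx = -52.5 m.

-52.5 m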